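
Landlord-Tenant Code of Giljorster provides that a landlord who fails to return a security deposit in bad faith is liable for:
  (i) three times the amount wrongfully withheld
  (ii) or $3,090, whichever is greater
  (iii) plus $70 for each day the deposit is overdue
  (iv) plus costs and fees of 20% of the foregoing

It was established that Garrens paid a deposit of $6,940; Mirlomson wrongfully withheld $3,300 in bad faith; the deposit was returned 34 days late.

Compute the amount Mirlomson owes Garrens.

Trebled: 3 × $3,300 = $9,900
Minimum $3,090: $9,900 meets the minimum, no increase.
Late-return penalty: 34 × $70 = $2,380
Damages plus late penalty: $9,900 + $2,380 = $12,280
Costs and fees: 20% of $12,280 = $2,456
Total recovery: $12,280 + $2,456 = $14,736

$14,736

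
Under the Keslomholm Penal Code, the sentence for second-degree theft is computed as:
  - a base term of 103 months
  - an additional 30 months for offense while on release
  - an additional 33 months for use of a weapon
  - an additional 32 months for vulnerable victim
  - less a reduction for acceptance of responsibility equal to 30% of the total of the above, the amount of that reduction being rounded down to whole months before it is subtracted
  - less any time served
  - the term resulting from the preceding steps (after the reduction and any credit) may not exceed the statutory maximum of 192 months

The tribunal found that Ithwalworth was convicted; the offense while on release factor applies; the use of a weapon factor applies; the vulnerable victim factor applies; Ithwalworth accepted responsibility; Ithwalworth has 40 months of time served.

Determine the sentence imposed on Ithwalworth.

Offense while on release enhancement: +30 months
Use of a weapon enhancement: +33 months
Vulnerable victim enhancement: +32 months
Adjusted term: 103 months + 30 months + 33 months + 32 months = 198 months
Acceptance of responsibility reduction: 30% of 198 months = 59 months (rounded down)
After reduction: 198 − 59 = 139 months
Less time served: 139 months − 40 months = 99 months
Cap at 192 months: 99 months is within the cap, no reduction.

Sentence: 99 months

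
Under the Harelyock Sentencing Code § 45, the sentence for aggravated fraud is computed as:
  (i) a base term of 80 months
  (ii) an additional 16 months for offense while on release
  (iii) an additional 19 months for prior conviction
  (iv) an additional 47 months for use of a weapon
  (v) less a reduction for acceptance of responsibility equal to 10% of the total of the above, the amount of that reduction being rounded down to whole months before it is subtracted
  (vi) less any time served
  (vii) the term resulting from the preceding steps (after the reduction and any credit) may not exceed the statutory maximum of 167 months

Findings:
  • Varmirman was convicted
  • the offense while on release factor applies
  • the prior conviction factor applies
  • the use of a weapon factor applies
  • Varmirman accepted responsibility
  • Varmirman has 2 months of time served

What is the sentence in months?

Offense while on release enhancement: +16 months
Prior conviction enhancement: +19 months
Use of a weapon enhancement: +47 months
Adjusted term: 80 months + 16 months + 19 months + 47 months = 162 months
Acceptance of responsibility reduction: 10% of 162 months = 16 months (rounded down)
After reduction: 162 − 16 = 146 months
Less time served: 146 months − 2 months = 144 months
Cap at 167 months: 144 months is within the cap, no reduction.

144 months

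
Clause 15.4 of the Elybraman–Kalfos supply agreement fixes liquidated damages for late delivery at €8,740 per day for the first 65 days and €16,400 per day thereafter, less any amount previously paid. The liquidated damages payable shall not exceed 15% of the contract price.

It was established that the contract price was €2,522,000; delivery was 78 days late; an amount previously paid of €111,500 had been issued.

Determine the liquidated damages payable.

€378,300

First 65 days: 65 × €8,740 = €568,100
Remaining days: (78 − 65) × €16,400 = €213,200
Accrued per-day damages: €568,100 + €213,200 = €781,300
Less amount previously paid: €781,300 − €111,500 = €669,800
Cap: 15% of €2,522,000 = €378,300
Cap at €378,300: €669,800 exceeds the cap → €378,300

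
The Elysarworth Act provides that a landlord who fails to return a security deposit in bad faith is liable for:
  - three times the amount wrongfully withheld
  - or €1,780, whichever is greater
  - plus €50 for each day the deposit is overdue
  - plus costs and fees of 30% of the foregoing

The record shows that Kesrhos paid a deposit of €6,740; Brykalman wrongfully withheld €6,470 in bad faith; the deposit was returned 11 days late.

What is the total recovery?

Recovery: €25,948

Trebled: 3 × €6,470 = €19,410
Minimum €1,780: €19,410 meets the minimum, no increase.
Late-return penalty: 11 × €50 = €550
Damages plus late penalty: €19,410 + €550 = €19,960
Costs and fees: 30% of €19,960 = €5,988
Total recovery: €19,960 + €5,988 = €25,948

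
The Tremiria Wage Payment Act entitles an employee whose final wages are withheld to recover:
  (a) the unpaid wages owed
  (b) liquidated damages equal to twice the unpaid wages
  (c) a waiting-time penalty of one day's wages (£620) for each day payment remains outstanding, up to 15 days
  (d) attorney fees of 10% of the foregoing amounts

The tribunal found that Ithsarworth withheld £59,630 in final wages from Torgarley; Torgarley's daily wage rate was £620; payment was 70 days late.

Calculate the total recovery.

£207,009

Doubled: 2 × £59,630 = £119,260
Penalty days: min(70, 15) = 15
Waiting-time penalty: 15 × £620 = £9,300
Subtotal: £59,630 + £119,260 + £9,300 = £188,190
Attorney fees: 10% of £188,190 = £18,819
Total award: £188,190 + £18,819 = £207,009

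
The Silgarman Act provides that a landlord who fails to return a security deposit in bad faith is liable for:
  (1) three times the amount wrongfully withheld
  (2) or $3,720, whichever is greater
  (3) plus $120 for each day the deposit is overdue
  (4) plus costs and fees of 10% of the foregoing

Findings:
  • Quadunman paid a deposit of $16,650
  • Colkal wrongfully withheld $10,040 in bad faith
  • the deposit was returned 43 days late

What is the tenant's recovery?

$38,808

Trebled: 3 × $10,040 = $30,120
Minimum $3,720: $30,120 meets the minimum, no increase.
Late-return penalty: 43 × $120 = $5,160
Damages plus late penalty: $30,120 + $5,160 = $35,280
Costs and fees: 10% of $35,280 = $3,528
Total recovery: $35,280 + $3,528 = $38,808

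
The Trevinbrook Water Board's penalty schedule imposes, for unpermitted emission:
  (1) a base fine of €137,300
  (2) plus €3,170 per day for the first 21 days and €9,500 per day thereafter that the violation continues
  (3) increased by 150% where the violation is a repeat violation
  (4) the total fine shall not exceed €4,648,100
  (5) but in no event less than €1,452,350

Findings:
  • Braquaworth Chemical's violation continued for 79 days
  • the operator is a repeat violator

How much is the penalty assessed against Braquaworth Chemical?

First 21 days: 21 × €3,170 = €66,570
Remaining days: (79 − 21) × €9,500 = €551,000
Per-day component: €66,570 + €551,000 = €617,570
Base plus per-day: €137,300 + €617,570 = €754,870
Enhancement: 150% of €754,870 = €1,132,305
Enhanced fine: €754,870 + €1,132,305 = €1,887,175
Cap at €4,648,100: €1,887,175 is within the cap, no reduction.
Minimum €1,452,350: €1,887,175 meets the minimum, no increase.

€1,887,175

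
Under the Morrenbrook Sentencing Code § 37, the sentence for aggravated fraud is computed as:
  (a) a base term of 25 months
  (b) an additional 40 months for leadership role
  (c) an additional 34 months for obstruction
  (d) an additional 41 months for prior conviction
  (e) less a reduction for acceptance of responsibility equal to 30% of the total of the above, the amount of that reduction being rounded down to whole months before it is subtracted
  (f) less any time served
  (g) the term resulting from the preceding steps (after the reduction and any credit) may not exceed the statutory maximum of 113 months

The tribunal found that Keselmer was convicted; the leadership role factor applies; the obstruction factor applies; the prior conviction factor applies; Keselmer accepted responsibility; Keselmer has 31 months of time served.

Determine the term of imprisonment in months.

Leadership role enhancement: +40 months
Obstruction enhancement: +34 months
Prior conviction enhancement: +41 months
Adjusted term: 25 months + 40 months + 34 months + 41 months = 140 months
Acceptance of responsibility reduction: 30% of 140 months = 42 months (rounded down)
After reduction: 140 − 42 = 98 months
Less time served: 98 months − 31 months = 67 months
Cap at 113 months: 67 months is within the cap, no reduction.

Sentence: 67 months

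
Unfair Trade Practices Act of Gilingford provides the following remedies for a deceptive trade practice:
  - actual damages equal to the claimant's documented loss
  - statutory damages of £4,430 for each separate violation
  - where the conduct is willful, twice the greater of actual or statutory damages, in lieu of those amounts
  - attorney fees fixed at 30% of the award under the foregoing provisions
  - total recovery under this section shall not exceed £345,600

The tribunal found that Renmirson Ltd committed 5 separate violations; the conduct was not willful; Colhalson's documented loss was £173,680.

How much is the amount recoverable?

Statutory damages: 5 × £4,430 = £22,150
Conduct not willful: the in-lieu enhancement does not apply.
Actual plus statutory damages: £173,680 + £22,150 = £195,830
Attorney fees: 30% of £195,830 = £58,749
Total before cap: £195,830 + £58,749 = £254,579
Cap at £345,600: £254,579 is within the cap, no reduction.

£254,579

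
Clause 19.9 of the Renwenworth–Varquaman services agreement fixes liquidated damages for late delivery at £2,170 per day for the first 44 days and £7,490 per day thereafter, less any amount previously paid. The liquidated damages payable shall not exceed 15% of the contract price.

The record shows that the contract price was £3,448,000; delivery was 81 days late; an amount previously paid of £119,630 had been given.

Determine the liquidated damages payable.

£252,980

First 44 days: 44 × £2,170 = £95,480
Remaining days: (81 − 44) × £7,490 = £277,130
Accrued per-day damages: £95,480 + £277,130 = £372,610
Less amount previously paid: £372,610 − £119,630 = £252,980
Cap: 15% of £3,448,000 = £517,200
Cap at £517,200: £252,980 is within the cap, no reduction.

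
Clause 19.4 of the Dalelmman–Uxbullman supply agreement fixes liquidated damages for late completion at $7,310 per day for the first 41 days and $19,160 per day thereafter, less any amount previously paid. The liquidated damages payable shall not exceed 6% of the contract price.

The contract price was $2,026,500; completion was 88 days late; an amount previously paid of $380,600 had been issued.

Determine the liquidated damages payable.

First 41 days: 41 × $7,310 = $299,710
Remaining days: (88 − 41) × $19,160 = $900,520
Accrued per-day damages: $299,710 + $900,520 = $1,200,230
Less amount previously paid: $1,200,230 − $380,600 = $819,630
Cap: 6% of $2,026,500 = $121,590
Cap at $121,590: $819,630 exceeds the cap → $121,590

$121,590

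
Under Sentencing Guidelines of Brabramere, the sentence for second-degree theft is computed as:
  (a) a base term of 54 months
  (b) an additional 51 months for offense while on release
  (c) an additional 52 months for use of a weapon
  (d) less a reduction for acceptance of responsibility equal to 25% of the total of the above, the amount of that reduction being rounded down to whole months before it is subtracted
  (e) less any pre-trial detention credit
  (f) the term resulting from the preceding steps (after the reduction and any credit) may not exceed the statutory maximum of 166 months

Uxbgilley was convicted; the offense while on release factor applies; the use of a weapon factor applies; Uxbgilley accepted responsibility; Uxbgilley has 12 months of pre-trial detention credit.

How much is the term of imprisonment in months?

Offense while on release enhancement: +51 months
Use of a weapon enhancement: +52 months
Adjusted term: 54 months + 51 months + 52 months = 157 months
Acceptance of responsibility reduction: 25% of 157 months = 39 months (rounded down)
After reduction: 157 − 39 = 118 months
Less pre-trial detention credit: 118 months − 12 months = 106 months
Cap at 166 months: 106 months is within the cap, no reduction.

106 months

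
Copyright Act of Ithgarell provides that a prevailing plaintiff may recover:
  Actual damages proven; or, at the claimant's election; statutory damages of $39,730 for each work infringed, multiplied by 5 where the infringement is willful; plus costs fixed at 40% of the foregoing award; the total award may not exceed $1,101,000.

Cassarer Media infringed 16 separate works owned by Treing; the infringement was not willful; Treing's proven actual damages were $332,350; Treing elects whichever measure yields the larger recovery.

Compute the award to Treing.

Statutory damages: 16 × $39,730 = $635,680
Infringement not willful: no ×5 enhancement.
Greater of actual damages ($332,350) or statutory damages ($635,680): $635,680
Costs: 40% of $635,680 = $254,272
Award plus costs: $635,680 + $254,272 = $889,952
Cap at $1,101,000: $889,952 is within the cap, no reduction.

$889,952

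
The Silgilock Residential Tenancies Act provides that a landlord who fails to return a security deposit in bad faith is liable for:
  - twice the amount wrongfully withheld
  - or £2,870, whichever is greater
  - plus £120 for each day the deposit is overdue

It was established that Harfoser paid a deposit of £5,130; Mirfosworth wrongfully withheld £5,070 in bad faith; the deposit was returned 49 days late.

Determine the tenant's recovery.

Doubled: 2 × £5,070 = £10,140
Minimum £2,870: £10,140 meets the minimum, no increase.
Late-return penalty: 49 × £120 = £5,880
Damages plus late penalty: £10,140 + £5,880 = £16,020

£16,020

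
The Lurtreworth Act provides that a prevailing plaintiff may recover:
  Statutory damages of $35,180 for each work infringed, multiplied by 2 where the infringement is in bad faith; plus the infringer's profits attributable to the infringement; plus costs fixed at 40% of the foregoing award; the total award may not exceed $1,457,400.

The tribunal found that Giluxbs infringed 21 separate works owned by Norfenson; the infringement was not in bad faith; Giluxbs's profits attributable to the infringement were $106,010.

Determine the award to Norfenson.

Statutory damages: 21 × $35,180 = $738,780
Infringement not in bad faith: no ×2 enhancement.
Combined award: $738,780 + $106,010 = $844,790
Costs: 40% of $844,790 = $337,916
Award plus costs: $844,790 + $337,916 = $1,182,706
Cap at $1,457,400: $1,182,706 is within the cap, no reduction.

$1,182,706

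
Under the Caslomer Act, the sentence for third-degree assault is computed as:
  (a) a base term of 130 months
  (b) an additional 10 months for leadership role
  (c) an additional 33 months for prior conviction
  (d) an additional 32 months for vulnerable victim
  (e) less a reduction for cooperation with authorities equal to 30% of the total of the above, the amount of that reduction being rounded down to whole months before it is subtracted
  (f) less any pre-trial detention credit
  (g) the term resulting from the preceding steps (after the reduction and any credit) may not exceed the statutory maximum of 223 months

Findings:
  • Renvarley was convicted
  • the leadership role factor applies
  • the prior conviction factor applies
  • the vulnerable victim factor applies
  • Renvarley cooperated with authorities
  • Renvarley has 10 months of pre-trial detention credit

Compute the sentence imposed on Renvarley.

Leadership role enhancement: +10 months
Prior conviction enhancement: +33 months
Vulnerable victim enhancement: +32 months
Adjusted term: 130 months + 10 months + 33 months + 32 months = 205 months
Cooperation with authorities reduction: 30% of 205 months = 61 months (rounded down)
After reduction: 205 − 61 = 144 months
Less pre-trial detention credit: 144 months − 10 months = 134 months
Cap at 223 months: 134 months is within the cap, no reduction.

134 months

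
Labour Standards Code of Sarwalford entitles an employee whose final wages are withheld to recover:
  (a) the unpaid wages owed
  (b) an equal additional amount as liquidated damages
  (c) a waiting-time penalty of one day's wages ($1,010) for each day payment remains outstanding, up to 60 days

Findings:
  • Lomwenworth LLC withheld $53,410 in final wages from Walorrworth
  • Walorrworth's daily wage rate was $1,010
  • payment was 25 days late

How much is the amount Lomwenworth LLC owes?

$132,070

Liquidated damages (equal amount): $53,410
Penalty days: min(25, 60) = 25
Waiting-time penalty: 25 × $1,010 = $25,250
Total award: $53,410 + $53,410 + $25,250 = $132,070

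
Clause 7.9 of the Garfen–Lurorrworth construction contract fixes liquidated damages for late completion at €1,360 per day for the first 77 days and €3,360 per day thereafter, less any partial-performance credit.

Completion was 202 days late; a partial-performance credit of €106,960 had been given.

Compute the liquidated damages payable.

€417,760

First 77 days: 77 × €1,360 = €104,720
Remaining days: (202 − 77) × €3,360 = €420,000
Accrued per-day damages: €104,720 + €420,000 = €524,720
Less partial-performance credit: €524,720 − €106,960 = €417,760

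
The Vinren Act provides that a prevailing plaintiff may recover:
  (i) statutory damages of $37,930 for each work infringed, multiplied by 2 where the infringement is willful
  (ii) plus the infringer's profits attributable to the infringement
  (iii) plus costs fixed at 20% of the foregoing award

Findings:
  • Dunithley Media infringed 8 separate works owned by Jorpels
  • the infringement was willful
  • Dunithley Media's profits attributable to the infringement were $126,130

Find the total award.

$879,612

Statutory damages: 8 × $37,930 = $303,440
Doubled: 2 × $303,440 = $606,880
Combined award: $606,880 + $126,130 = $733,010
Costs: 20% of $733,010 = $146,602
Award plus costs: $733,010 + $146,602 = $879,612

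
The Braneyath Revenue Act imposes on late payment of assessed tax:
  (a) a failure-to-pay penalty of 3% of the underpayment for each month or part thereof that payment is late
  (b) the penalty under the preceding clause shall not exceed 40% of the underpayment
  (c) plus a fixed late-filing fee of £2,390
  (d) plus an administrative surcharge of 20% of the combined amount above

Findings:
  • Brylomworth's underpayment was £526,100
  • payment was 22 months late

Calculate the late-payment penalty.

Accrued rate: 3% × 22 = 66%, capped at 40% → 40%
Failure-to-pay penalty: 40% of £526,100 = £210,440
Penalty before surcharge: £210,440 + £2,390 = £212,830
Administrative surcharge: 20% of £212,830 = £42,566
Total penalty: £212,830 + £42,566 = £255,396

£255,396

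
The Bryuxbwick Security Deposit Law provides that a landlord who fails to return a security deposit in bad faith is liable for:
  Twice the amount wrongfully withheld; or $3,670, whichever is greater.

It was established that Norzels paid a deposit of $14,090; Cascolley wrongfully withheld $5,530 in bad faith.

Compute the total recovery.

Doubled: 2 × $5,530 = $11,060
Minimum $3,670: $11,060 meets the minimum, no increase.

$11,060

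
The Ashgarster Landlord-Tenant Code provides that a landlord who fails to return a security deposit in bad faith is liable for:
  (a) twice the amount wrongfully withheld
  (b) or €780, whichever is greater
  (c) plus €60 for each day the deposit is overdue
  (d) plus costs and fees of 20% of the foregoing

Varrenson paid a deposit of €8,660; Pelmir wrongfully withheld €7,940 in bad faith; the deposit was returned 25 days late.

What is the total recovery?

Doubled: 2 × €7,940 = €15,880
Minimum €780: €15,880 meets the minimum, no increase.
Late-return penalty: 25 × €60 = €1,500
Damages plus late penalty: €15,880 + €1,500 = €17,380
Costs and fees: 20% of €17,380 = €3,476
Total recovery: €17,380 + €3,476 = €20,856

€20,856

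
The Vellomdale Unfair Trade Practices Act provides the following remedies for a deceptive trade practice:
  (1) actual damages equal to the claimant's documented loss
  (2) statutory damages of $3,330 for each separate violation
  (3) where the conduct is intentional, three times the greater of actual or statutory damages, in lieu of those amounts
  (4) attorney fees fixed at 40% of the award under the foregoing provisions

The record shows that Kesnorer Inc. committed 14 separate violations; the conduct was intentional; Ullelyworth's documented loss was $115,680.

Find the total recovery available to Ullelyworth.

$485,856

Statutory damages: 14 × $3,330 = $46,620
Greater of actual damages ($115,680) or statutory damages ($46,620): $115,680
Trebled: 3 × $115,680 = $347,040
Attorney fees: 40% of $347,040 = $138,816
Total recovery: $347,040 + $138,816 = $485,856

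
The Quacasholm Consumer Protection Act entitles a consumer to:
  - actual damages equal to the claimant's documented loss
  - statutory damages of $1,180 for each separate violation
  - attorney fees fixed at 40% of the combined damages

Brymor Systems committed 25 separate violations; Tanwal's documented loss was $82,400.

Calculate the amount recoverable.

$156,660

Statutory damages: 25 × $1,180 = $29,500
Combined damages: $82,400 + $29,500 = $111,900
Attorney fees: 40% of $111,900 = $44,760
Total recovery: $111,900 + $44,760 = $156,660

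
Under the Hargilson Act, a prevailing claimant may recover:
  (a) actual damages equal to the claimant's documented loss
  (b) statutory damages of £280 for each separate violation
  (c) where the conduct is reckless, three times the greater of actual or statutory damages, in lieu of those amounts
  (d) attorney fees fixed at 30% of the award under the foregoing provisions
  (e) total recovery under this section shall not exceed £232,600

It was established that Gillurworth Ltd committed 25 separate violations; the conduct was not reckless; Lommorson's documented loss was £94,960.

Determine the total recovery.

£132,548

Statutory damages: 25 × £280 = £7,000
Conduct not reckless: the in-lieu enhancement does not apply.
Actual plus statutory damages: £94,960 + £7,000 = £101,960
Attorney fees: 30% of £101,960 = £30,588
Total before cap: £101,960 + £30,588 = £132,548
Cap at £232,600: £132,548 is within the cap, no reduction.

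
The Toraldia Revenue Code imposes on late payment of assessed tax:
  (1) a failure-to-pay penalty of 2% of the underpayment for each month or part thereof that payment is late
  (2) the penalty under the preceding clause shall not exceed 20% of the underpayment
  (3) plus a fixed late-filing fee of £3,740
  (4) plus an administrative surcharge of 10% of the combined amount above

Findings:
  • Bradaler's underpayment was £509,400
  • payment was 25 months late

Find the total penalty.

Accrued rate: 2% × 25 = 50%, capped at 20% → 20%
Failure-to-pay penalty: 20% of £509,400 = £101,880
Penalty before surcharge: £101,880 + £3,740 = £105,620
Administrative surcharge: 10% of £105,620 = £10,562
Total penalty: £105,620 + £10,562 = £116,182

Penalty: £116,182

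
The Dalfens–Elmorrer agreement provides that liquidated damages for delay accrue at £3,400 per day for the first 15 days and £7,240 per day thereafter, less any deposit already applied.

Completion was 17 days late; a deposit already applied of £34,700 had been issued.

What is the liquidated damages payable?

£30,780

First 15 days: 15 × £3,400 = £51,000
Remaining days: (17 − 15) × £7,240 = £14,480
Accrued per-day damages: £51,000 + £14,480 = £65,480
Less deposit already applied: £65,480 − £34,700 = £30,780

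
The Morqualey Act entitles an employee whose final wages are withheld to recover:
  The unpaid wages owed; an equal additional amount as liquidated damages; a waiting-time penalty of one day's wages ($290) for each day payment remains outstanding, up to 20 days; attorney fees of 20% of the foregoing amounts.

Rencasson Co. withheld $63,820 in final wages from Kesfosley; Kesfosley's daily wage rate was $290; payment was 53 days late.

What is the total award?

Total award: $160,128

Liquidated damages (equal amount): $63,820
Penalty days: min(53, 20) = 20
Waiting-time penalty: 20 × $290 = $5,800
Subtotal: $63,820 + $63,820 + $5,800 = $133,440
Attorney fees: 20% of $133,440 = $26,688
Total award: $133,440 + $26,688 = $160,128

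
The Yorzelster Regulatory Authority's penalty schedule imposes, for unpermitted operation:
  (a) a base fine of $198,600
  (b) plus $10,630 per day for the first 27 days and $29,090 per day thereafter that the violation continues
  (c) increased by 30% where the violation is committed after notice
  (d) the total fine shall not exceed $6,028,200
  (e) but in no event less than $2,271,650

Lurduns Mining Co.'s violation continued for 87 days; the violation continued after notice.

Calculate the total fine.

$2,900,313

First 27 days: 27 × $10,630 = $287,010
Remaining days: (87 − 27) × $29,090 = $1,745,400
Per-day component: $287,010 + $1,745,400 = $2,032,410
Base plus per-day: $198,600 + $2,032,410 = $2,231,010
Enhancement: 30% of $2,231,010 = $669,303
Enhanced fine: $2,231,010 + $669,303 = $2,900,313
Cap at $6,028,200: $2,900,313 is within the cap, no reduction.
Minimum $2,271,650: $2,900,313 meets the minimum, no increase.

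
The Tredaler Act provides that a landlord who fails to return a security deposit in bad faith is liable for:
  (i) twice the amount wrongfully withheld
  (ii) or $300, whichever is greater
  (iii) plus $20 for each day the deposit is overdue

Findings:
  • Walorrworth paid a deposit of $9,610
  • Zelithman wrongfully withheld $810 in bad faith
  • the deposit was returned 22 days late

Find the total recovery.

$2,060

Doubled: 2 × $810 = $1,620
Minimum $300: $1,620 meets the minimum, no increase.
Late-return penalty: 22 × $20 = $440
Damages plus late penalty: $1,620 + $440 = $2,060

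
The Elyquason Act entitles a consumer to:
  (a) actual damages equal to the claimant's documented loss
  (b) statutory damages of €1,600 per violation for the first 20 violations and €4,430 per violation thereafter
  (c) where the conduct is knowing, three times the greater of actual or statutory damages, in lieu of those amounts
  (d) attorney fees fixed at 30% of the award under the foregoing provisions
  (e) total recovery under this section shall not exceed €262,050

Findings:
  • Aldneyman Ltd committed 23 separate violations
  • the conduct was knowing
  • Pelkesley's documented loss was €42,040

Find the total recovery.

First 20 violations: 20 × €1,600 = €32,000
Remaining violations: (23 − 20) × €4,430 = €13,290
Statutory damages: €32,000 + €13,290 = €45,290
Greater of actual damages (€42,040) or statutory damages (€45,290): €45,290
Trebled: 3 × €45,290 = €135,870
Attorney fees: 30% of €135,870 = €40,761
Total before cap: €135,870 + €40,761 = €176,631
Cap at €262,050: €176,631 is within the cap, no reduction.

€176,631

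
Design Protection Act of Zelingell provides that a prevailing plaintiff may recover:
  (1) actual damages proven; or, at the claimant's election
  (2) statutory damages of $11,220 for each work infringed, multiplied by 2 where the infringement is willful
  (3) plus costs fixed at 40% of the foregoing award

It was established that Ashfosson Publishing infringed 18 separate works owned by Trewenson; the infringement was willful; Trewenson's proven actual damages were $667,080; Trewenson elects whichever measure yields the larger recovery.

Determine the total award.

$933,912

Statutory damages: 18 × $11,220 = $201,960
Doubled: 2 × $201,960 = $403,920
Greater of actual damages ($667,080) or enhanced statutory damages ($403,920): $667,080
Costs: 40% of $667,080 = $266,832
Award plus costs: $667,080 + $266,832 = $933,912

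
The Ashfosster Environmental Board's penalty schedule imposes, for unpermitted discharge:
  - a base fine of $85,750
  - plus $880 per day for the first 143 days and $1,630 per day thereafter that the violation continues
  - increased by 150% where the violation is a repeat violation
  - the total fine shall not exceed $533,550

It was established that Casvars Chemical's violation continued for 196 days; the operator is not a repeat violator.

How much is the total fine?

First 143 days: 143 × $880 = $125,840
Remaining days: (196 − 143) × $1,630 = $86,390
Per-day component: $125,840 + $86,390 = $212,230
Base plus per-day: $85,750 + $212,230 = $297,980
The operator is not a repeat violator: no 150% increase.
Cap at $533,550: $297,980 is within the cap, no reduction.

Civil penalty: $297,980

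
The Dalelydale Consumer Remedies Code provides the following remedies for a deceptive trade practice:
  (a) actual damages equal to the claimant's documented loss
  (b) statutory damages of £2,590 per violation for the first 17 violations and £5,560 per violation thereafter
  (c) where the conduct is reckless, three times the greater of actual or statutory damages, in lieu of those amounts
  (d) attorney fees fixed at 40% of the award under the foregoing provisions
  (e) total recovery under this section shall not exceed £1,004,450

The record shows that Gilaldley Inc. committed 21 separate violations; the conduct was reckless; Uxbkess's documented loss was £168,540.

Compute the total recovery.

£707,868

First 17 violations: 17 × £2,590 = £44,030
Remaining violations: (21 − 17) × £5,560 = £22,240
Statutory damages: £44,030 + £22,240 = £66,270
Greater of actual damages (£168,540) or statutory damages (£66,270): £168,540
Trebled: 3 × £168,540 = £505,620
Attorney fees: 40% of £505,620 = £202,248
Total before cap: £505,620 + £202,248 = £707,868
Cap at £1,004,450: £707,868 is within the cap, no reduction.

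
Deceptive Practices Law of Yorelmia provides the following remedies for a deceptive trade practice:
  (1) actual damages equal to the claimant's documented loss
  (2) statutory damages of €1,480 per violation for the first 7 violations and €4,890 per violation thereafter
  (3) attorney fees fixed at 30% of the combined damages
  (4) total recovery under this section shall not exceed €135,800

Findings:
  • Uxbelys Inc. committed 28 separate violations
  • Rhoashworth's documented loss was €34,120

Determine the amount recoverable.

€135,800

First 7 violations: 7 × €1,480 = €10,360
Remaining violations: (28 − 7) × €4,890 = €102,690
Statutory damages: €10,360 + €102,690 = €113,050
Combined damages: €34,120 + €113,050 = €147,170
Attorney fees: 30% of €147,170 = €44,151
Total before cap: €147,170 + €44,151 = €191,321
Cap at €135,800: €191,321 exceeds the cap → €135,800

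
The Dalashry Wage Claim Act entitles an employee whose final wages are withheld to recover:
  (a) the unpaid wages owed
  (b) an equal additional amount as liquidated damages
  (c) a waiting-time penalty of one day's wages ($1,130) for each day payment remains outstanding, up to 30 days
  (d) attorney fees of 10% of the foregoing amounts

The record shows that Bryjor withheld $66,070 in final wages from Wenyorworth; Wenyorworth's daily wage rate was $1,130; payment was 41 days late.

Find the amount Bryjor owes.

Liquidated damages (equal amount): $66,070
Penalty days: min(41, 30) = 30
Waiting-time penalty: 30 × $1,130 = $33,900
Subtotal: $66,070 + $66,070 + $33,900 = $166,040
Attorney fees: 10% of $166,040 = $16,604
Total award: $166,040 + $16,604 = $182,644

$182,644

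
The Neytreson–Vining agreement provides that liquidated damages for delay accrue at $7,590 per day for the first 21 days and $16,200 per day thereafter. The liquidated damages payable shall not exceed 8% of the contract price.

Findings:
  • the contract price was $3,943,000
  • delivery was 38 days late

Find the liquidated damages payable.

$315,440

First 21 days: 21 × $7,590 = $159,390
Remaining days: (38 − 21) × $16,200 = $275,400
Accrued per-day damages: $159,390 + $275,400 = $434,790
Cap: 8% of $3,943,000 = $315,440
Cap at $315,440: $434,790 exceeds the cap → $315,440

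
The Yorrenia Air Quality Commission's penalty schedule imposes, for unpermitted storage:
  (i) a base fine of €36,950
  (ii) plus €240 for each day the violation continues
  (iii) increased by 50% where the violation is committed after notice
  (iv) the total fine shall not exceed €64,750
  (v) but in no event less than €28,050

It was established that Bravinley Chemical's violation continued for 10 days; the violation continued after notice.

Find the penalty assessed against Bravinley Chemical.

€59,025

Per-day component: 10 × €240 = €2,400
Base plus per-day: €36,950 + €2,400 = €39,350
Enhancement: 50% of €39,350 = €19,675
Enhanced fine: €39,350 + €19,675 = €59,025
Cap at €64,750: €59,025 is within the cap, no reduction.
Minimum €28,050: €59,025 meets the minimum, no increase.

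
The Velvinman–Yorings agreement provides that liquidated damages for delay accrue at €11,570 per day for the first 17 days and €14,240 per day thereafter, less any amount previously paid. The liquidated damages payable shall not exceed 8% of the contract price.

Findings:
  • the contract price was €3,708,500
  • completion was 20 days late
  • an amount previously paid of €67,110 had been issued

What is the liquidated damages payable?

First 17 days: 17 × €11,570 = €196,690
Remaining days: (20 − 17) × €14,240 = €42,720
Accrued per-day damages: €196,690 + €42,720 = €239,410
Less amount previously paid: €239,410 − €67,110 = €172,300
Cap: 8% of €3,708,500 = €296,680
Cap at €296,680: €172,300 is within the cap, no reduction.

€172,300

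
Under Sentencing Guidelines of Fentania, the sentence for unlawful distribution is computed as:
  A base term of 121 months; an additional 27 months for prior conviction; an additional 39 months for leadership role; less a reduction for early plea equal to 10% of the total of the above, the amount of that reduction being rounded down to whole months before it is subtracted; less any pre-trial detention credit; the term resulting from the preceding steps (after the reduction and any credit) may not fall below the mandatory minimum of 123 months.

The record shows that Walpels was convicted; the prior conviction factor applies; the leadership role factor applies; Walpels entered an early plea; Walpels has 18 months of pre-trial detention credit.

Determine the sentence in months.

151 months

Prior conviction enhancement: +27 months
Leadership role enhancement: +39 months
Adjusted term: 121 months + 27 months + 39 months = 187 months
Early plea reduction: 10% of 187 months = 18 months (rounded down)
After reduction: 187 − 18 = 169 months
Less pre-trial detention credit: 169 months − 18 months = 151 months
Minimum 123 months: 151 months meets the minimum, no increase.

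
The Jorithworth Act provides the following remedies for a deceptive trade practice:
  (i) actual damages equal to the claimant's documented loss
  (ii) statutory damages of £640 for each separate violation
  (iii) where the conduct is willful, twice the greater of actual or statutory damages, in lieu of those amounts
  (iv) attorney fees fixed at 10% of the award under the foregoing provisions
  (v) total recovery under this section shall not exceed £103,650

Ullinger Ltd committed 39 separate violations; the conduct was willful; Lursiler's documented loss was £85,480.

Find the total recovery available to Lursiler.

Statutory damages: 39 × £640 = £24,960
Greater of actual damages (£85,480) or statutory damages (£24,960): £85,480
Doubled: 2 × £85,480 = £170,960
Attorney fees: 10% of £170,960 = £17,096
Total before cap: £170,960 + £17,096 = £188,056
Cap at £103,650: £188,056 exceeds the cap → £103,650

£103,650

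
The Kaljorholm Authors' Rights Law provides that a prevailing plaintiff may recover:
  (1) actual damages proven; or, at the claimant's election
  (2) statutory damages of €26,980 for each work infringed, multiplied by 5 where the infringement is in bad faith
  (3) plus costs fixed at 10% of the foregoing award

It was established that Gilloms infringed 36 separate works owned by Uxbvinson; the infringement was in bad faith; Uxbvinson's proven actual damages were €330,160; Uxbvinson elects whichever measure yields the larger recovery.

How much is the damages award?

Statutory damages: 36 × €26,980 = €971,280
Multiplied by 5: 5 × €971,280 = €4,856,400
Greater of actual damages (€330,160) or enhanced statutory damages (€4,856,400): €4,856,400
Costs: 10% of €4,856,400 = €485,640
Award plus costs: €4,856,400 + €485,640 = €5,342,040

€5,342,040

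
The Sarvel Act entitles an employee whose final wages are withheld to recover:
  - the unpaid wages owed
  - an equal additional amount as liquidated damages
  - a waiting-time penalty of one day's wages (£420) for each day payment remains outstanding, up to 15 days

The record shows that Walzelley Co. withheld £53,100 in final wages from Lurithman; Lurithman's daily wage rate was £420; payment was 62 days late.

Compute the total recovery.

Liquidated damages (equal amount): £53,100
Penalty days: min(62, 15) = 15
Waiting-time penalty: 15 × £420 = £6,300
Total award: £53,100 + £53,100 + £6,300 = £112,500

£112,500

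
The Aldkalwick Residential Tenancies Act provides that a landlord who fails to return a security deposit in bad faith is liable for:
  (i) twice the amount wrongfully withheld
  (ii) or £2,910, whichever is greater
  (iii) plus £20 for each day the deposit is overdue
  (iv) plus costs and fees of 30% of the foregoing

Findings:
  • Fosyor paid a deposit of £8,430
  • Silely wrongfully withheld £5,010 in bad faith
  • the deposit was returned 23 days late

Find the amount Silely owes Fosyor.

Recovery: £13,624

Doubled: 2 × £5,010 = £10,020
Minimum £2,910: £10,020 meets the minimum, no increase.
Late-return penalty: 23 × £20 = £460
Damages plus late penalty: £10,020 + £460 = £10,480
Costs and fees: 30% of £10,480 = £3,144
Total recovery: £10,480 + £3,144 = £13,624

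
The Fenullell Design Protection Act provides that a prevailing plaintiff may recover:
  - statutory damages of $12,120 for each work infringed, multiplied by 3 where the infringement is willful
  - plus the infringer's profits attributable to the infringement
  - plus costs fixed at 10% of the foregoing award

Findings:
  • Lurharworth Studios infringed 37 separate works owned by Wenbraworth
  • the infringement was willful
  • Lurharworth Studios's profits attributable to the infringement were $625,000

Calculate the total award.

Statutory damages: 37 × $12,120 = $448,440
Trebled: 3 × $448,440 = $1,345,320
Combined award: $1,345,320 + $625,000 = $1,970,320
Costs: 10% of $1,970,320 = $197,032
Award plus costs: $1,970,320 + $197,032 = $2,167,352

Award: $2,167,352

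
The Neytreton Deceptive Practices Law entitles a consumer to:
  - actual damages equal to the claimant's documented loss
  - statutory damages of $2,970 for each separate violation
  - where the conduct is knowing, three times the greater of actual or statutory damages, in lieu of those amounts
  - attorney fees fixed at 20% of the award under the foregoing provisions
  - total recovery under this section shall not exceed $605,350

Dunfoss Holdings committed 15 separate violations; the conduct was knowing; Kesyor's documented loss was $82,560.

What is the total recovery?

Statutory damages: 15 × $2,970 = $44,550
Greater of actual damages ($82,560) or statutory damages ($44,550): $82,560
Trebled: 3 × $82,560 = $247,680
Attorney fees: 20% of $247,680 = $49,536
Total before cap: $247,680 + $49,536 = $297,216
Cap at $605,350: $297,216 is within the cap, no reduction.

$297,216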